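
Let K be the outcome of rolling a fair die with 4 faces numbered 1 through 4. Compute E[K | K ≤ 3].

2

Given K ≤ 3, K is equally likely to be any of {1, 2, 3}.
E[K | K ≤ 3] = (1 + 2 + 3) / 3 = 2.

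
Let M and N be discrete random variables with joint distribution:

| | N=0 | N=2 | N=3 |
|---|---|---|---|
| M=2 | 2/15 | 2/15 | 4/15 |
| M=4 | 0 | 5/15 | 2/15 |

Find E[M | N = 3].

8/3

P(N = 3) = 2/5.
Σ M·P over the event = 2·(4/15) + 4·(2/15) = 16/15.
E[M | N = 3] = (16/15) / (2/5) = 8/3.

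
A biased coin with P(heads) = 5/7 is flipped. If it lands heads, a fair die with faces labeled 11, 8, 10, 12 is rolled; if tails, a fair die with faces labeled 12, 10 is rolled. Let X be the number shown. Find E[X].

293/28

E[X | heads] = (11+8+10+12)/4 = 41/4.
E[X | tails] = (12+10)/2 = 11.
E[X] = (5/7)·(41/4) + (2/7)·(11) = 293/28.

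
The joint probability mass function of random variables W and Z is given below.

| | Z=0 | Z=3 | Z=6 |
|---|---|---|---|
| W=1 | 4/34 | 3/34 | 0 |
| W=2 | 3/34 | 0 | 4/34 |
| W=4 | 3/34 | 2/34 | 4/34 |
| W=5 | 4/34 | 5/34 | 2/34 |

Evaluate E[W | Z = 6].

P(Z = 6) = 5/17.
Σ W·P over the event = 2·(4/34) + 4·(4/34) + 5·(2/34) = 1.
E[W | Z = 6] = (1) / (5/17) = 17/5.

17/5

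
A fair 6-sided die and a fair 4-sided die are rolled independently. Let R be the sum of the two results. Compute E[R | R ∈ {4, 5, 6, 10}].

11/2

P(R ∈ {4, 5, 6, 10}) = 1/2.
Σ over the event: 4·1/8 + 5·1/6 + 6·1/6 + 10·1/24 = 11/4.
E[R | R ∈ {4, 5, 6, 10}] = (11/4) / (1/2) = 11/2.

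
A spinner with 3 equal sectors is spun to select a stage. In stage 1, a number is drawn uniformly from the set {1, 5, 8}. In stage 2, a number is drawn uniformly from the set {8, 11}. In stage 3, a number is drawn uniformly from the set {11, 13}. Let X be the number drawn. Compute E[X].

E[X | stage 1] = (1+5+8)/3 = 14/3.
E[X | stage 2] = (8+11)/2 = 19/2.
E[X | stage 3] = (11+13)/2 = 12.
By the law of total expectation,
E[X] = (1/3)·(14/3) + (1/3)·(19/2) + (1/3)·(12) = 157/18.

157/18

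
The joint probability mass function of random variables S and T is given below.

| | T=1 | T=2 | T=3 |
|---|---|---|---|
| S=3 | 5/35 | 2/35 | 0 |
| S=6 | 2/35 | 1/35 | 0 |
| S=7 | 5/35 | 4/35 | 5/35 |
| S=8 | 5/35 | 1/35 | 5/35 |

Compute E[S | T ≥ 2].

41/6

P(T ≥ 2) = 18/35.
Σ S·P over the event = 3·(2/35) + 6·(1/35) + 7·(4/35) + 7·(5/35) + 8·(1/35) + 8·(5/35) = 123/35.
E[S | T ≥ 2] = (123/35) / (18/35) = 41/6.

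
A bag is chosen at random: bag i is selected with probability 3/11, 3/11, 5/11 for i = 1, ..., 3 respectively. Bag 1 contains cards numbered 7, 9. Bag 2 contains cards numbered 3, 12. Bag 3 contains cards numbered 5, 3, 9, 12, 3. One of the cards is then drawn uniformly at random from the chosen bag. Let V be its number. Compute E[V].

157/22

E[V | bag 1] = (7+9)/2 = 8.
E[V | bag 2] = (3+12)/2 = 15/2.
E[V | bag 3] = (5+3+9+12+3)/5 = 32/5.
By the law of total expectation,
E[V] = (3/11)·(8) + (3/11)·(15/2) + (5/11)·(32/5) = 157/22.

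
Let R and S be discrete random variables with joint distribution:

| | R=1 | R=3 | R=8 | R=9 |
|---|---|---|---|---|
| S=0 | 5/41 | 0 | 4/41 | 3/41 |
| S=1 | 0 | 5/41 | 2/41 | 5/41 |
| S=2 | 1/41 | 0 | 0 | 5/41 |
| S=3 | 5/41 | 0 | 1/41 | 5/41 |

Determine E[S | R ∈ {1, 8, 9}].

P(R ∈ {1, 8, 9}) = 36/41.
Summing S·P(R=x,S=y) over the conditioning event gives 52/41.
E[S | R ∈ {1, 8, 9}] = (52/41) / (36/41) = 13/9.

13/9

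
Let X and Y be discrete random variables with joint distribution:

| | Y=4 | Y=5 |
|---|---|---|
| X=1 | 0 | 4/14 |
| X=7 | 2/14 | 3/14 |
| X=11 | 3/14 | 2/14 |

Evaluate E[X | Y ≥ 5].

47/9

P(Y ≥ 5) = 9/14.
Σ X·P over the event = 1·(4/14) + 7·(3/14) + 11·(2/14) = 47/14.
E[X | Y ≥ 5] = (47/14) / (9/14) = 47/9.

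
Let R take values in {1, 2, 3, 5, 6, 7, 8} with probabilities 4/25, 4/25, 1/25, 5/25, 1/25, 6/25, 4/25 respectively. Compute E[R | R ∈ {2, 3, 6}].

P(R ∈ {2, 3, 6}) = 6/25.
Σ over the event: 2·4/25 + 3·1/25 + 6·1/25 = 17/25.
E[R | R ∈ {2, 3, 6}] = (17/25) / (6/25) = 17/6.

17/6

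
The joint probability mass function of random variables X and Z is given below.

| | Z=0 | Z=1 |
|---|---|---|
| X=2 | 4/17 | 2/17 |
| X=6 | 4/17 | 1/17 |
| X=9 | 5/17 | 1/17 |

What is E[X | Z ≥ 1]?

19/4

P(Z ≥ 1) = 4/17.
Summing X·P(X=x,Z=y) over the conditioning event gives 19/17.
E[X | Z ≥ 1] = (19/17) / (4/17) = 19/4.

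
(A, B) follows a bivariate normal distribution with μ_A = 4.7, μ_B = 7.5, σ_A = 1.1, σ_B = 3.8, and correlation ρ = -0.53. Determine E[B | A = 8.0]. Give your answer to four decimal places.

E[B | A=x] = μ_B + ρ(σ_B/σ_A)(x − μ_A) for jointly normal variables.
E[B | A=8.0] = 7.5 + (-0.53)·(3.8/1.1)·(8.0 − (4.7)) = 7.5 + (-1.8309)·(3.3) = 1.4580.

1.4580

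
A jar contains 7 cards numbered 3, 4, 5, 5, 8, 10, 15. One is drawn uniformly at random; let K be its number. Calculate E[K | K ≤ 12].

35/6

P(K ≤ 12) = 6/7.
Σ over the event: 3·1/7 + 4·1/7 + 5·2/7 + 8·1/7 + 10·1/7 = 5.
E[K | K ≤ 12] = (5) / (6/7) = 35/6.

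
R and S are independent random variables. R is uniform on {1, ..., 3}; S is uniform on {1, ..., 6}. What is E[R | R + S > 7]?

8/3

P(R + S > 7) = 1/6.
Summing R·P(x,y) over outcomes with R + S > 7 gives 4/9.
E[R | R + S > 7] = (4/9) / (1/6) = 8/3.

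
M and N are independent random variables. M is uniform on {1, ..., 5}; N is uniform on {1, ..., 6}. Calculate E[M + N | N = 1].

Outcomes with N = 1: (1,1), (2,1), (3,1), (4,1), (5,1), each with probability 1/30.
E[M + N | N = 1] = (2 + 3 + 4 + 5 + 6) / 5 = 4.

4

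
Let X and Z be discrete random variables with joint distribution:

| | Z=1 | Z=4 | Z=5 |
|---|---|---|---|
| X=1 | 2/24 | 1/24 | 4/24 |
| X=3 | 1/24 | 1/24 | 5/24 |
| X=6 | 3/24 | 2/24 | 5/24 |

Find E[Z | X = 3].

30/7

P(X = 3) = 7/24.
Σ Z·P over the event = 1·(1/24) + 4·(1/24) + 5·(5/24) = 5/4.
E[Z | X = 3] = (5/4) / (7/24) = 30/7.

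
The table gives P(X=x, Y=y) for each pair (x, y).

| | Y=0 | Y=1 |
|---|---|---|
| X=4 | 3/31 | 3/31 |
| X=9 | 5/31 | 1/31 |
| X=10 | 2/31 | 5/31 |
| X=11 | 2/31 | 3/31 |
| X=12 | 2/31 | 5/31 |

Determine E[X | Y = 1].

P(Y = 1) = 17/31.
Summing X·P(X=x,Y=y) over the conditioning event gives 164/31.
E[X | Y = 1] = (164/31) / (17/31) = 164/17.

164/17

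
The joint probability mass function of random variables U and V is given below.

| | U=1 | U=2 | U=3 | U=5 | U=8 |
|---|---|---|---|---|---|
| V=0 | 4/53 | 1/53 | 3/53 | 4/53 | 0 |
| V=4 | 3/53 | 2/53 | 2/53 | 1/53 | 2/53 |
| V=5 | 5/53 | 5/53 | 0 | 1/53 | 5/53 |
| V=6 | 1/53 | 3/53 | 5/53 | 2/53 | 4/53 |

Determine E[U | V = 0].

35/12

P(V = 0) = 12/53.
Summing U·P(U=x,V=y) over the conditioning event gives 35/53.
E[U | V = 0] = (35/53) / (12/53) = 35/12.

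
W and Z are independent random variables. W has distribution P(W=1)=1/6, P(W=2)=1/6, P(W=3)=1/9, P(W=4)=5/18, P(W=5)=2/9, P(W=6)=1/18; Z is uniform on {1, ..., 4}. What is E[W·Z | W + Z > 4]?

P(W + Z > 4) = 55/72.
Summing WZ·P(x,y) over outcomes with W + Z > 4 gives 71/9.
E[W·Z | W + Z > 4] = (71/9) / (55/72) = 568/55.

568/55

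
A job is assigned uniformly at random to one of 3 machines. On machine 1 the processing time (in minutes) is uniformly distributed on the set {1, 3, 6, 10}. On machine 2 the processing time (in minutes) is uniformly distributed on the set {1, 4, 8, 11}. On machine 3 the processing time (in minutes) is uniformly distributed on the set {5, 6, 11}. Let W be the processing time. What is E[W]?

E[W | machine 1] = (1+3+6+10)/4 = 5.
E[W | machine 2] = (1+4+8+11)/4 = 6.
E[W | machine 3] = (5+6+11)/3 = 22/3.
E[W] = (1/3)·(5) + (1/3)·(6) + (1/3)·(22/3) = 55/9.

55/9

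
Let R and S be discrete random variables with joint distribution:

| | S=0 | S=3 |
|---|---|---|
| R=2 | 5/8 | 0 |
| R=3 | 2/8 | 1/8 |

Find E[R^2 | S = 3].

9

P(S = 3) = 1/8.
Σ R^2·P over the event = 9·(1/8) = 9/8.
E[R^2 | S = 3] = (9/8) / (1/8) = 9.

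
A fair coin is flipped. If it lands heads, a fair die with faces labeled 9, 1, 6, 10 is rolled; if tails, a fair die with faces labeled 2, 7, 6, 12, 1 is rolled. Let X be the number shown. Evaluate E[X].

E[X | heads] = (9+1+6+10)/4 = 13/2.
E[X | tails] = (2+7+6+12+1)/5 = 28/5.
By the law of total expectation,
E[X] = (1/2)·(13/2) + (1/2)·(28/5) = 121/20.

121/20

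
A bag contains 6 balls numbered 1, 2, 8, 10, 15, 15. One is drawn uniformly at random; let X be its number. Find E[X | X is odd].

P(X is odd) = 1/2.
Σ over the event: 1·1/6 + 15·1/3 = 31/6.
E[X | X is odd] = (31/6) / (1/2) = 31/3.

31/3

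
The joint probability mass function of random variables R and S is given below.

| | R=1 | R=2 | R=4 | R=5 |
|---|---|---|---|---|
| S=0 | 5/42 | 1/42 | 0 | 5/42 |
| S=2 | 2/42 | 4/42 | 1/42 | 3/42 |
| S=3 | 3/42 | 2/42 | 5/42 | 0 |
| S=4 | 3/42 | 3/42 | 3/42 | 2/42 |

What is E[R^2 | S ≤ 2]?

81/7

P(S ≤ 2) = 1/2.
Summing R^2·P(R=x,S=y) over the conditioning event gives 81/14.
E[R^2 | S ≤ 2] = (81/14) / (1/2) = 81/7.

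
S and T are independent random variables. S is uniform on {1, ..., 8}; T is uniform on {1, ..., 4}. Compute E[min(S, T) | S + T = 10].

3

Outcomes with S + T = 10: (6,4), (7,3), (8,2), each with probability 1/32.
E[min(S, T) | S + T = 10] = (4 + 3 + 2) / 3 = 3.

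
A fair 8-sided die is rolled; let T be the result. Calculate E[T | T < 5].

5/2

Given T < 5, T is equally likely to be any of {1, 2, 3, 4}.
E[T | T < 5] = (1 + 2 + 3 + 4) / 4 = 5/2.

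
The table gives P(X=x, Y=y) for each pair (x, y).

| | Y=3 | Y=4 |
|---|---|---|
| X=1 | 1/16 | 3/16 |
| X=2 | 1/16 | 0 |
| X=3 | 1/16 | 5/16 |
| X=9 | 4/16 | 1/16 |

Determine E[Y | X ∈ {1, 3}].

19/5

P(X ∈ {1, 3}) = 5/8.
Σ Y·P over the event = 3·(1/16) + 4·(3/16) + 3·(1/16) + 4·(5/16) = 19/8.
E[Y | X ∈ {1, 3}] = (19/8) / (5/8) = 19/5.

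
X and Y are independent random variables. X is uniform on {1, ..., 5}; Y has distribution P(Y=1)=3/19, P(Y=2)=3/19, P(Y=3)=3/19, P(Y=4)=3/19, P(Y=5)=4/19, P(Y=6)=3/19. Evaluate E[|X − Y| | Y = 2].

P(Y = 2) = 3/19.
Summing |X−Y|·P(x,y) over outcomes with Y = 2 gives 21/95.
E[|X − Y| | Y = 2] = (21/95) / (3/19) = 7/5.

7/5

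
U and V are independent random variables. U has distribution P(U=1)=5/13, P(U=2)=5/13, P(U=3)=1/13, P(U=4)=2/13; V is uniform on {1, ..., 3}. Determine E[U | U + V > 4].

P(U + V > 4) = 1/3.
Summing U·P(x,y) over outcomes with U + V > 4 gives 40/39.
E[U | U + V > 4] = (40/39) / (1/3) = 40/13.

40/13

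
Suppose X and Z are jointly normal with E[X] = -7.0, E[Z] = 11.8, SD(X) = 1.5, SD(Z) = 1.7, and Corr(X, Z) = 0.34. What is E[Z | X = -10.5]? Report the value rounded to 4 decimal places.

E[Z | X=x] = μ_Z + ρ(σ_Z/σ_X)(x − μ_X) for jointly normal variables.
E[Z | X=-10.5] = 11.8 + (0.34)·(1.7/1.5)·(-10.5 − (-7.0)) = 11.8 + (0.38533)·(-3.5) = 10.4513.

10.4513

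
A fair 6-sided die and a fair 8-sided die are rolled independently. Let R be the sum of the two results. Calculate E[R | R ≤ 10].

132/19

P(R ≤ 10) = 19/24.
E[R | R ≤ 10] = (11/2) / (19/24) = 132/19.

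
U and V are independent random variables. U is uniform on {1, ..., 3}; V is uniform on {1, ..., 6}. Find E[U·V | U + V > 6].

73/6

Outcomes with U + V > 6: (1,6), (2,5), (2,6), (3,4), (3,5), (3,6), each with probability 1/18.
E[U·V | U + V > 6] = (6 + 10 + 12 + 12 + 15 + 18) / 6 = 73/6.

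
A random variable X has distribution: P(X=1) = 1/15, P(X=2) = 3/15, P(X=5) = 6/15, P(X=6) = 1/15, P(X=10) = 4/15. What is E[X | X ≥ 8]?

P(X ≥ 8) = 4/15.
Σ over the event: 10·4/15 = 8/3.
E[X | X ≥ 8] = (8/3) / (4/15) = 10.

10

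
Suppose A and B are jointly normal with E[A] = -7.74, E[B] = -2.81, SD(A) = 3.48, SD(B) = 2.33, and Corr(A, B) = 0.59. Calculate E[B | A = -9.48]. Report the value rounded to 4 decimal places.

For a bivariate normal, E[B | A=x] = μ_B + ρ·(σ_B/σ_A)·(x − μ_A).
E[B | A=-9.48] = -2.81 + (0.59)·(2.33/3.48)·(-9.48 − (-7.74)) = -2.81 + (0.39503)·(-1.74) = -3.4974.

-3.4974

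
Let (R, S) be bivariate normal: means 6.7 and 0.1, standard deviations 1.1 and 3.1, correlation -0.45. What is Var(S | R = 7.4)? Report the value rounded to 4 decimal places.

7.6640

Var(S | R=x) = (1 − ρ²)·σ_S².
Var(S | R=7.4) = (3.1)²·(1 − (-0.45)²) = 9.61·0.7975 = 7.6640.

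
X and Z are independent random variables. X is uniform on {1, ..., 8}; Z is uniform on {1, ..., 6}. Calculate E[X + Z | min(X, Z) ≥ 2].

9

P(min(X, Z) ≥ 2) = 35/48.
Summing (X+Z)·P(x,y) over outcomes with min(X, Z) ≥ 2 gives 105/16.
E[X + Z | min(X, Z) ≥ 2] = (105/16) / (35/48) = 9.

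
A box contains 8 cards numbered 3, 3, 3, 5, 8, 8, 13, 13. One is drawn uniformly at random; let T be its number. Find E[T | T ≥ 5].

P(T ≥ 5) = 5/8.
Σ over the event: 5·1/8 + 8·1/4 + 13·1/4 = 47/8.
E[T | T ≥ 5] = (47/8) / (5/8) = 47/5.

47/5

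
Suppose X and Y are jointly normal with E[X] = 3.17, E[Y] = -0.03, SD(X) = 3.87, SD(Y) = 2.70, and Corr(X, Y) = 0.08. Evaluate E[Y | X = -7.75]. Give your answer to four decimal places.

For a bivariate normal, E[Y | X=x] = μ_Y + ρ·(σ_Y/σ_X)·(x − μ_X).
E[Y | X=-7.75] = -0.03 + (0.08)·(2.70/3.87)·(-7.75 − (3.17)) = -0.03 + (0.055814)·(-10.92) = -0.6395.

-0.6395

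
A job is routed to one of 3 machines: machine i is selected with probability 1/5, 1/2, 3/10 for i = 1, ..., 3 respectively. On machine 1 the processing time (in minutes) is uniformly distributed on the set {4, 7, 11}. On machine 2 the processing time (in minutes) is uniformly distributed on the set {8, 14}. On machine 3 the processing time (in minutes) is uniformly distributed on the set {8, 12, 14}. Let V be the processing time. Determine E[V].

311/30

E[V | machine 1] = (4+7+11)/3 = 22/3.
E[V | machine 2] = (8+14)/2 = 11.
E[V | machine 3] = (8+12+14)/3 = 34/3.
E[V] = (1/5)·(22/3) + (1/2)·(11) + (3/10)·(34/3) = 311/30.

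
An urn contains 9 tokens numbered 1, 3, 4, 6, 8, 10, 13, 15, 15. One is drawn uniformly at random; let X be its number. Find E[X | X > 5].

P(X > 5) = 2/3.
Σ over the event: 6·1/9 + 8·1/9 + 10·1/9 + 13·1/9 + 15·2/9 = 67/9.
E[X | X > 5] = (67/9) / (2/3) = 67/6.

67/6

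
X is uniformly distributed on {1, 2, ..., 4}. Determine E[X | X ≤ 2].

3/2

Given X ≤ 2, X is equally likely to be any of {1, 2}.
E[X | X ≤ 2] = (1 + 2) / 2 = 3/2.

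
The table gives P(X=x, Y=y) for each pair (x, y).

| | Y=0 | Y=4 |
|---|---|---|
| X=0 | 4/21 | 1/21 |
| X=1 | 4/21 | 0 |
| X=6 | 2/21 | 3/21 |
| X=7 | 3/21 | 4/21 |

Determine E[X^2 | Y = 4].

38

P(Y = 4) = 8/21.
Σ X^2·P over the event = 0·(1/21) + 36·(3/21) + 49·(4/21) = 304/21.
E[X^2 | Y = 4] = (304/21) / (8/21) = 38.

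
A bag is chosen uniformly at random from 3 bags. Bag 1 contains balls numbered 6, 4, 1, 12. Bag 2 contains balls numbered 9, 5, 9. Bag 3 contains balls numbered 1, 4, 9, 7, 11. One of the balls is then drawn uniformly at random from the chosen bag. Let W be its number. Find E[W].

1189/180

E[W | bag 1] = (6+4+1+12)/4 = 23/4.
E[W | bag 2] = (9+5+9)/3 = 23/3.
E[W | bag 3] = (1+4+9+7+11)/5 = 32/5.
E[W] = (1/3)·(23/4) + (1/3)·(23/3) + (1/3)·(32/5) = 1189/180.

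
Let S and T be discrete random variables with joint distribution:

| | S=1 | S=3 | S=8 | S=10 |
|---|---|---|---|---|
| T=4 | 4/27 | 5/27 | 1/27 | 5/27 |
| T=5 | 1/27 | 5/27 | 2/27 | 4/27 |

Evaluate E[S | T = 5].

P(T = 5) = 4/9.
Σ S·P over the event = 1·(1/27) + 3·(5/27) + 8·(2/27) + 10·(4/27) = 8/3.
E[S | T = 5] = (8/3) / (4/9) = 6.

6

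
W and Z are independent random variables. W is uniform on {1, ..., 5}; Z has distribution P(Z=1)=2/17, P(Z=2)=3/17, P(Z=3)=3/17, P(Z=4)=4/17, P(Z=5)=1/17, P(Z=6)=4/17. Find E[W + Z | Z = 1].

P(Z = 1) = 2/17.
Summing (W+Z)·P(x,y) over outcomes with Z = 1 gives 8/17.
E[W + Z | Z = 1] = (8/17) / (2/17) = 4.

4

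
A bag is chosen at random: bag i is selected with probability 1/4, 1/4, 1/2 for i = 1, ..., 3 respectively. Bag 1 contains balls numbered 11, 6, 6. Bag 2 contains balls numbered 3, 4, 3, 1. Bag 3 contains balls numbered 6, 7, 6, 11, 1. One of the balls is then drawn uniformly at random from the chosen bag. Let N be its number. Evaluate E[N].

1369/240

E[N | bag 1] = (11+6+6)/3 = 23/3.
E[N | bag 2] = (3+4+3+1)/4 = 11/4.
E[N | bag 3] = (6+7+6+11+1)/5 = 31/5.
By the law of total expectation,
E[N] = (1/4)·(23/3) + (1/4)·(11/4) + (1/2)·(31/5) = 1369/240.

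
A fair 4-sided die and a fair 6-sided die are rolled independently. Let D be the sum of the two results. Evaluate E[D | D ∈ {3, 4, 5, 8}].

P(D ∈ {3, 4, 5, 8}) = 1/2.
Σ over the event: 3·1/12 + 4·1/8 + 5·1/6 + 8·1/8 = 31/12.
E[D | D ∈ {3, 4, 5, 8}] = (31/12) / (1/2) = 31/6.

31/6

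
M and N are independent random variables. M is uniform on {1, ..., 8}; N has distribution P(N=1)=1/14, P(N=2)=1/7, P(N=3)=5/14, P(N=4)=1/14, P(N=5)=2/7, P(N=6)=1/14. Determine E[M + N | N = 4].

P(N = 4) = 1/14.
Summing (M+N)·P(x,y) over outcomes with N = 4 gives 17/28.
E[M + N | N = 4] = (17/28) / (1/14) = 17/2.

17/2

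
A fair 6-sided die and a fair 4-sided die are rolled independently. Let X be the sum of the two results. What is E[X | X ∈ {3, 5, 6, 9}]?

17/3

P(X ∈ {3, 5, 6, 9}) = 1/2.
Σ over the event: 3·1/12 + 5·1/6 + 6·1/6 + 9·1/12 = 17/6.
E[X | X ∈ {3, 5, 6, 9}] = (17/6) / (1/2) = 17/3.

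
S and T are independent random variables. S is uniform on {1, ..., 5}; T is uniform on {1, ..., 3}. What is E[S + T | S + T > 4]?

55/9

Outcomes with S + T > 4: (2,3), (3,2), (3,3), (4,1), (4,2), (4,3), (5,1), (5,2), (5,3), each with probability 1/15.
E[S + T | S + T > 4] = (5 + 5 + 6 + 5 + 6 + 7 + 6 + 7 + 8) / 9 = 55/9.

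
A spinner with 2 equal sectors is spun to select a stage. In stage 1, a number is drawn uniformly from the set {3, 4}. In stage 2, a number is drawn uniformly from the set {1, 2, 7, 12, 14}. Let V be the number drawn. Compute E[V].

107/20

E[V | stage 1] = (3+4)/2 = 7/2.
E[V | stage 2] = (1+2+7+12+14)/5 = 36/5.
By the law of total expectation,
E[V] = (1/2)·(7/2) + (1/2)·(36/5) = 107/20.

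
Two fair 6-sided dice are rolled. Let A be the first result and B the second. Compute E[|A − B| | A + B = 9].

P(A + B = 9) = 1/9.
Summing |A−B|·P(x,y) over outcomes with A + B = 9 gives 2/9.
E[|A − B| | A + B = 9] = (2/9) / (1/9) = 2.

2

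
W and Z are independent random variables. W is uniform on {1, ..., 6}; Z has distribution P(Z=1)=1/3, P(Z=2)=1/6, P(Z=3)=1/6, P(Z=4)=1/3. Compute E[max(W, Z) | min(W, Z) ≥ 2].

P(min(W, Z) ≥ 2) = 5/9.
Summing max(W,Z)·P(x,y) over outcomes with min(W, Z) ≥ 2 gives 29/12.
E[max(W, Z) | min(W, Z) ≥ 2] = (29/12) / (5/9) = 87/20.

87/20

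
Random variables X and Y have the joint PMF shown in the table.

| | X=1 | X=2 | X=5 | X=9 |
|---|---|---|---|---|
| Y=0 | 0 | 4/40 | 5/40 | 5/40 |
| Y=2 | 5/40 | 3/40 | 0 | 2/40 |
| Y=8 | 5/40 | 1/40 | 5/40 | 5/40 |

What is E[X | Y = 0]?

39/7

P(Y = 0) = 7/20.
Σ X·P over the event = 2·(4/40) + 5·(5/40) + 9·(5/40) = 39/20.
E[X | Y = 0] = (39/20) / (7/20) = 39/7.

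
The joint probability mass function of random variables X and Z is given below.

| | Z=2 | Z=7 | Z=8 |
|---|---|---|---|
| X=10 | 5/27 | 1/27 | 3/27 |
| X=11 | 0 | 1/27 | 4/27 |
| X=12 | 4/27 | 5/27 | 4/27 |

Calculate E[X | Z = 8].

122/11

P(Z = 8) = 11/27.
Σ X·P over the event = 10·(3/27) + 11·(4/27) + 12·(4/27) = 122/27.
E[X | Z = 8] = (122/27) / (11/27) = 122/11.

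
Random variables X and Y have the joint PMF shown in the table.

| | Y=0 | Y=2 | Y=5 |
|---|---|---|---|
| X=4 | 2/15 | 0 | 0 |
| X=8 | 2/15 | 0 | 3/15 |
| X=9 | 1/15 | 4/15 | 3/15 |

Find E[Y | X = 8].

3

P(X = 8) = 1/3.
Σ Y·P over the event = 0·(2/15) + 5·(3/15) = 1.
E[Y | X = 8] = (1) / (1/3) = 3.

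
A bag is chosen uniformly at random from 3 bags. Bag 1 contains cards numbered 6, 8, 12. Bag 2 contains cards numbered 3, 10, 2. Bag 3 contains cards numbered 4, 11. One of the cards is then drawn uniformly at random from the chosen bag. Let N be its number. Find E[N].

127/18

E[N | bag 1] = (6+8+12)/3 = 26/3.
E[N | bag 2] = (3+10+2)/3 = 5.
E[N | bag 3] = (4+11)/2 = 15/2.
By the law of total expectation,
E[N] = (1/3)·(26/3) + (1/3)·(5) + (1/3)·(15/2) = 127/18.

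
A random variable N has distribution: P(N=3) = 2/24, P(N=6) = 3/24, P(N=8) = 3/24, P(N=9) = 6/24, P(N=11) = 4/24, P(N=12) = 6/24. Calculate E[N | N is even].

P(N is even) = 1/2.
Σ over the event: 6·1/8 + 8·1/8 + 12·1/4 = 19/4.
E[N | N is even] = (19/4) / (1/2) = 19/2.

19/2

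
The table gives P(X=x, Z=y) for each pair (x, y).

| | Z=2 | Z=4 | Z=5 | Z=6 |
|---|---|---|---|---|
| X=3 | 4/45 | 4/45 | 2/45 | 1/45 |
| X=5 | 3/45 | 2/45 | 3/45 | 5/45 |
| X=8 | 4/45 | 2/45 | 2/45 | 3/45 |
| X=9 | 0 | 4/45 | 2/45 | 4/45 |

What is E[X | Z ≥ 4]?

P(Z ≥ 4) = 34/45.
Summing X·P(X=x,Z=y) over the conditioning event gives 217/45.
E[X | Z ≥ 4] = (217/45) / (34/45) = 217/34.

217/34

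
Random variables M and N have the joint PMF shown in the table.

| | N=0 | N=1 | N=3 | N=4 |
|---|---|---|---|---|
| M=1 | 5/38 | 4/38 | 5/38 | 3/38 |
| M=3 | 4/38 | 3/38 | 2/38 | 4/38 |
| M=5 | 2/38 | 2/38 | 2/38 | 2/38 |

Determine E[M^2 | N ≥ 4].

89/9

P(N ≥ 4) = 9/38.
Summing M^2·P(M=x,N=y) over the conditioning event gives 89/38.
E[M^2 | N ≥ 4] = (89/38) / (9/38) = 89/9.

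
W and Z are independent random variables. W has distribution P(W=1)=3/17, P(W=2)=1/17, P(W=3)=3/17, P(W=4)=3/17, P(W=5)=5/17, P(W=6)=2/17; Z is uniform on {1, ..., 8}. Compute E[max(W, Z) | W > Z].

P(W > Z) = 23/68.
Summing max(W,Z)·P(x,y) over outcomes with W > Z gives 27/17.
E[max(W, Z) | W > Z] = (27/17) / (23/68) = 108/23.

108/23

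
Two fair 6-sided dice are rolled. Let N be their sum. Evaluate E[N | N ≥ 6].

106/13

P(N ≥ 6) = 13/18.
Σ over the event: 6·5/36 + 7·1/6 + 8·5/36 + 9·1/9 + 10·1/12 + 11·1/18 + 12·1/36 = 53/9.
E[N | N ≥ 6] = (53/9) / (13/18) = 106/13.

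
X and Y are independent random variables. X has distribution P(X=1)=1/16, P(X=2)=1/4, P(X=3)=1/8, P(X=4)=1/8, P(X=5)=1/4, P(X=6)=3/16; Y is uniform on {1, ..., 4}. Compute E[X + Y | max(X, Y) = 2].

31/9

P(max(X, Y) = 2) = 9/64.
Summing (X+Y)·P(x,y) over outcomes with max(X, Y) = 2 gives 31/64.
E[X + Y | max(X, Y) = 2] = (31/64) / (9/64) = 31/9.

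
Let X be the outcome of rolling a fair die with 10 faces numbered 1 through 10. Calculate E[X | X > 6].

Given X > 6, X is equally likely to be any of {7, 8, 9, 10}.
E[X | X > 6] = (7 + 8 + 9 + 10) / 4 = 17/2.

17/2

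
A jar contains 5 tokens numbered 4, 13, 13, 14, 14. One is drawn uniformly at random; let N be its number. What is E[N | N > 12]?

27/2

P(N > 12) = 4/5.
Σ over the event: 13·2/5 + 14·2/5 = 54/5.
E[N | N > 12] = (54/5) / (4/5) = 27/2.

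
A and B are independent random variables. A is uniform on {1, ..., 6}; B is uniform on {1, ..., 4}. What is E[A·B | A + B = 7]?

Outcomes with A + B = 7: (3,4), (4,3), (5,2), (6,1), each with probability 1/24.
E[A·B | A + B = 7] = (12 + 12 + 10 + 6) / 4 = 10.

10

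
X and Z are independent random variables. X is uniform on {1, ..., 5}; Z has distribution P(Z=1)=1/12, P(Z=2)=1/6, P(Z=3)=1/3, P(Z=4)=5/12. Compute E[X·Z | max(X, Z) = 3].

29/5

P(max(X, Z) = 3) = 1/4.
Summing XZ·P(x,y) over outcomes with max(X, Z) = 3 gives 29/20.
E[X·Z | max(X, Z) = 3] = (29/20) / (1/4) = 29/5.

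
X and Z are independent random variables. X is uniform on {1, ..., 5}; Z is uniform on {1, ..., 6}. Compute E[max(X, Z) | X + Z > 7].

P(X + Z > 7) = 1/3.
Summing max(X,Z)·P(x,y) over outcomes with X + Z > 7 gives 53/30.
E[max(X, Z) | X + Z > 7] = (53/30) / (1/3) = 53/10.

53/10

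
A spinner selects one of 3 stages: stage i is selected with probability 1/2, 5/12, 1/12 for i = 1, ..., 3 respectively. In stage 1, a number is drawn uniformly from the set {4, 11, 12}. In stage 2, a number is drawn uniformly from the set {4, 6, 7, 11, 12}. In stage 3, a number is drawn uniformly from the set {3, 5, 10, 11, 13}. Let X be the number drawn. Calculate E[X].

128/15

E[X | stage 1] = (4+11+12)/3 = 9.
E[X | stage 2] = (4+6+7+11+12)/5 = 8.
E[X | stage 3] = (3+5+10+11+13)/5 = 42/5.
E[X] = (1/2)·(9) + (5/12)·(8) + (1/12)·(42/5) = 128/15.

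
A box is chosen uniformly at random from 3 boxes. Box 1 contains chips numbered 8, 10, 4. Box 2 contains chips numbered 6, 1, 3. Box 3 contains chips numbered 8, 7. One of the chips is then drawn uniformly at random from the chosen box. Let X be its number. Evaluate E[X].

E[X | box 1] = (8+10+4)/3 = 22/3.
E[X | box 2] = (6+1+3)/3 = 10/3.
E[X | box 3] = (8+7)/2 = 15/2.
By the law of total expectation,
E[X] = (1/3)·(22/3) + (1/3)·(10/3) + (1/3)·(15/2) = 109/18.

109/18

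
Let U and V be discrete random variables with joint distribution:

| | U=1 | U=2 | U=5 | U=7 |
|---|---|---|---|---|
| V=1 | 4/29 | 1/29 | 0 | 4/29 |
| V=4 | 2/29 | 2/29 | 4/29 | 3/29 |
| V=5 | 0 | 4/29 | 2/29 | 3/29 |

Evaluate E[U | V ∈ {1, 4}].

P(V ∈ {1, 4}) = 20/29.
Σ U·P over the event = 1·(4/29) + 1·(2/29) + 2·(1/29) + 2·(2/29) + 5·(4/29) + 7·(4/29) + 7·(3/29) = 81/29.
E[U | V ∈ {1, 4}] = (81/29) / (20/29) = 81/20.

81/20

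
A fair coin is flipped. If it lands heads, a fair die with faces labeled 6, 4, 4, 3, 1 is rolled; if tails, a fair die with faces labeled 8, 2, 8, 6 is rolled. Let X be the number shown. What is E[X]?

E[X | heads] = (6+4+4+3+1)/5 = 18/5.
E[X | tails] = (8+2+8+6)/4 = 6.
E[X] = (1/2)·(18/5) + (1/2)·(6) = 24/5.

24/5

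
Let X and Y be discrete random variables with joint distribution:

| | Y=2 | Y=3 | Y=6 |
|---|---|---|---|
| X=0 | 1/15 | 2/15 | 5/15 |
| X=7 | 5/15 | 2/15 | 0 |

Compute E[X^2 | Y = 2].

245/6

P(Y = 2) = 2/5.
Σ X^2·P over the event = 0·(1/15) + 49·(5/15) = 49/3.
E[X^2 | Y = 2] = (49/3) / (2/5) = 245/6.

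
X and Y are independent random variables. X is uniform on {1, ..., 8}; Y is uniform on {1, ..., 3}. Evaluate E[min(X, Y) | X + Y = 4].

Outcomes with X + Y = 4: (1,3), (2,2), (3,1), each with probability 1/24.
E[min(X, Y) | X + Y = 4] = (1 + 2 + 1) / 3 = 4/3.

4/3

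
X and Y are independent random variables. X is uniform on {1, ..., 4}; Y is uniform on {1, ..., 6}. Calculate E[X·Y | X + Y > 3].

205/21

P(X + Y > 3) = 7/8.
Summing XY·P(x,y) over outcomes with X + Y > 3 gives 205/24.
E[X·Y | X + Y > 3] = (205/24) / (7/8) = 205/21.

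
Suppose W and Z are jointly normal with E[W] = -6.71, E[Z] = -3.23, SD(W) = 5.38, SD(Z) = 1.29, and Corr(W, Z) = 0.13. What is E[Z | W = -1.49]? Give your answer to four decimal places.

-3.0673

E[Z | W=x] = μ_Z + ρ(σ_Z/σ_W)(x − μ_W) for jointly normal variables.
E[Z | W=-1.49] = -3.23 + (0.13)·(1.29/5.38)·(-1.49 − (-6.71)) = -3.23 + (0.031171)·(5.22) = -3.0673.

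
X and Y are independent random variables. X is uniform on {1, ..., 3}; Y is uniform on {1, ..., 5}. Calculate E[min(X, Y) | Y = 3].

2

Outcomes with Y = 3: (1,3), (2,3), (3,3), each with probability 1/15.
E[min(X, Y) | Y = 3] = (1 + 2 + 3) / 3 = 2.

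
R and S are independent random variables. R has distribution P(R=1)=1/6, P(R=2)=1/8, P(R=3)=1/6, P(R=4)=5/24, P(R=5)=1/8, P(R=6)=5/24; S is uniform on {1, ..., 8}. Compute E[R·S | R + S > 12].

570/13

P(R + S > 12) = 13/192.
Summing RS·P(x,y) over outcomes with R + S > 12 gives 95/32.
E[R·S | R + S > 12] = (95/32) / (13/192) = 570/13.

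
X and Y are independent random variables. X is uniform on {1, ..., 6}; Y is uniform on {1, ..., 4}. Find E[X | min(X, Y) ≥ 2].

4

P(min(X, Y) ≥ 2) = 5/8.
Summing X·P(x,y) over outcomes with min(X, Y) ≥ 2 gives 5/2.
E[X | min(X, Y) ≥ 2] = (5/2) / (5/8) = 4.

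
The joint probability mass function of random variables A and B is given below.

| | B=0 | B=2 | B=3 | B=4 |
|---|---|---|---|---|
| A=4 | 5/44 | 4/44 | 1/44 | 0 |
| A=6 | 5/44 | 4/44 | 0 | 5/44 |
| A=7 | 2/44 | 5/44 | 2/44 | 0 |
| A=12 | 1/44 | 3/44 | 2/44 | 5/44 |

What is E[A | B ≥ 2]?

243/31

P(B ≥ 2) = 31/44.
Summing A·P(A=x,B=y) over the conditioning event gives 243/44.
E[A | B ≥ 2] = (243/44) / (31/44) = 243/31.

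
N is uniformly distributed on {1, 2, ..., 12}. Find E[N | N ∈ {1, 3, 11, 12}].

P(N ∈ {1, 3, 11, 12}) = 1/3.
Σ over the event: 1·1/12 + 3·1/12 + 11·1/12 + 12·1/12 = 9/4.
E[N | N ∈ {1, 3, 11, 12}] = (9/4) / (1/3) = 27/4.

27/4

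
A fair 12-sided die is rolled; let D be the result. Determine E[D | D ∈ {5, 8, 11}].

8

P(D ∈ {5, 8, 11}) = 1/4.
Σ over the event: 5·1/12 + 8·1/12 + 11·1/12 = 2.
E[D | D ∈ {5, 8, 11}] = (2) / (1/4) = 8.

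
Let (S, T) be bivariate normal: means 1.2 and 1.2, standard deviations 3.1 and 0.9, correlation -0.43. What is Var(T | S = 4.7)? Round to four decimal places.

0.6602

For a bivariate normal, Var(T | S=x) = σ_T²(1 − ρ²).
Var(T | S=4.7) = (0.9)²·(1 − (-0.43)²) = 0.81·0.8151 = 0.6602.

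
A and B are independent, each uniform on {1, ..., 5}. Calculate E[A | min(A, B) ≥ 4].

9/2

Outcomes with min(A, B) ≥ 4: (4,4), (4,5), (5,4), (5,5), each with probability 1/25.
E[A | min(A, B) ≥ 4] = (4 + 4 + 5 + 5) / 4 = 9/2.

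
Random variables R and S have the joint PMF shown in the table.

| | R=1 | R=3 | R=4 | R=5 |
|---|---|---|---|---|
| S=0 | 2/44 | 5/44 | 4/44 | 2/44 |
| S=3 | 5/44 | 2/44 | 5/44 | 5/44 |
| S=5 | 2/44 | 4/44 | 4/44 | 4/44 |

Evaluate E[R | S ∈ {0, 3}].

33/10

P(S ∈ {0, 3}) = 15/22.
Summing R·P(R=x,S=y) over the conditioning event gives 9/4.
E[R | S ∈ {0, 3}] = (9/4) / (15/22) = 33/10.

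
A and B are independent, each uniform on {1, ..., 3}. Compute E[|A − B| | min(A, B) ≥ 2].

1/2

P(min(A, B) ≥ 2) = 4/9.
Summing |A−B|·P(x,y) over outcomes with min(A, B) ≥ 2 gives 2/9.
E[|A − B| | min(A, B) ≥ 2] = (2/9) / (4/9) = 1/2.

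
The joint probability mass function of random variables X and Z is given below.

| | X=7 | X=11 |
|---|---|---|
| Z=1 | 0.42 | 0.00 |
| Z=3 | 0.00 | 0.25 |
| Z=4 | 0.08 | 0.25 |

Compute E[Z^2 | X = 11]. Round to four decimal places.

P(X = 11) = 0.50.
Σ Z^2·P over the event = 9·(0.25) + 16·(0.25) = 6.25.
E[Z^2 | X = 11] = (6.25) / (0.50) = 12.5000.

12.5000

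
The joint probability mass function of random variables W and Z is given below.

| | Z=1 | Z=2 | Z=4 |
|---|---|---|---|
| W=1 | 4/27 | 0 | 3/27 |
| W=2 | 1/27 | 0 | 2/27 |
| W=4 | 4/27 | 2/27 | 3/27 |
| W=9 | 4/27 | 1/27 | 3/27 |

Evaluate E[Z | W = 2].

3

P(W = 2) = 1/9.
Σ Z·P over the event = 1·(1/27) + 4·(2/27) = 1/3.
E[Z | W = 2] = (1/3) / (1/9) = 3.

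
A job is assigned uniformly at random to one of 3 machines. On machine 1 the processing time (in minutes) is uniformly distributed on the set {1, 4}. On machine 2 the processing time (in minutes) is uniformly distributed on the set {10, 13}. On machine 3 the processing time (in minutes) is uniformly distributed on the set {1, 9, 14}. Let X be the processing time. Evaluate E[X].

E[X | machine 1] = (1+4)/2 = 5/2.
E[X | machine 2] = (10+13)/2 = 23/2.
E[X | machine 3] = (1+9+14)/3 = 8.
E[X] = (1/3)·(5/2) + (1/3)·(23/2) + (1/3)·(8) = 22/3.

22/3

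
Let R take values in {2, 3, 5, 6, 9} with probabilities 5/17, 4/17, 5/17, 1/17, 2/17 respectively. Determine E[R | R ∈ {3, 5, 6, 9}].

61/12

P(R ∈ {3, 5, 6, 9}) = 12/17.
Σ over the event: 3·4/17 + 5·5/17 + 6·1/17 + 9·2/17 = 61/17.
E[R | R ∈ {3, 5, 6, 9}] = (61/17) / (12/17) = 61/12.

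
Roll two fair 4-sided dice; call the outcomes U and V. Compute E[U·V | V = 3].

Outcomes with V = 3: (1,3), (2,3), (3,3), (4,3), each with probability 1/16.
E[U·V | V = 3] = (3 + 6 + 9 + 12) / 4 = 15/2.

15/2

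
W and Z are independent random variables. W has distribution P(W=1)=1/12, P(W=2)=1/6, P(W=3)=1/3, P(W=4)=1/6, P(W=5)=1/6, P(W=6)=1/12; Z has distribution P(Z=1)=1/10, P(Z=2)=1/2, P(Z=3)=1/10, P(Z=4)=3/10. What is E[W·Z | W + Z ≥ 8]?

396/23

P(W + Z ≥ 8) = 23/120.
Summing WZ·P(x,y) over outcomes with W + Z ≥ 8 gives 33/10.
E[W·Z | W + Z ≥ 8] = (33/10) / (23/120) = 396/23.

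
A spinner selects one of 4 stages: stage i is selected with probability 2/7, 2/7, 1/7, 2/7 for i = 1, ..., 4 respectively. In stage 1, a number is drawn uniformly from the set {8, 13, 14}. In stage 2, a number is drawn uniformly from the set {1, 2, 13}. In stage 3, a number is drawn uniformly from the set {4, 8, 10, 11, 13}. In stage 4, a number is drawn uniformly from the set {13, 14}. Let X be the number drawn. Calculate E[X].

E[X | stage 1] = (8+13+14)/3 = 35/3.
E[X | stage 2] = (1+2+13)/3 = 16/3.
E[X | stage 3] = (4+8+10+11+13)/5 = 46/5.
E[X | stage 4] = (13+14)/2 = 27/2.
E[X] = (2/7)·(35/3) + (2/7)·(16/3) + (1/7)·(46/5) + (2/7)·(27/2) = 351/35.

351/35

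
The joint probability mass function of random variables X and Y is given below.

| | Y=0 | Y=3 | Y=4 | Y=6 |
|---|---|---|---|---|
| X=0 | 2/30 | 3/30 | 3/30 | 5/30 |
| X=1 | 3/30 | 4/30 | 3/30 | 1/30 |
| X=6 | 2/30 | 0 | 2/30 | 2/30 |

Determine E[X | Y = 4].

P(Y = 4) = 4/15.
Σ X·P over the event = 0·(3/30) + 1·(3/30) + 6·(2/30) = 1/2.
E[X | Y = 4] = (1/2) / (4/15) = 15/8.

15/8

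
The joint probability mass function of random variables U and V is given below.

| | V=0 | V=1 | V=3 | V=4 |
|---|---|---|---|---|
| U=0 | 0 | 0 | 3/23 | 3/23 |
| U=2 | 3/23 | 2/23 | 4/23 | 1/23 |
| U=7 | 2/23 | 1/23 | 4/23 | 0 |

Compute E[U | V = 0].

P(V = 0) = 5/23.
Summing U·P(U=x,V=y) over the conditioning event gives 20/23.
E[U | V = 0] = (20/23) / (5/23) = 4.

4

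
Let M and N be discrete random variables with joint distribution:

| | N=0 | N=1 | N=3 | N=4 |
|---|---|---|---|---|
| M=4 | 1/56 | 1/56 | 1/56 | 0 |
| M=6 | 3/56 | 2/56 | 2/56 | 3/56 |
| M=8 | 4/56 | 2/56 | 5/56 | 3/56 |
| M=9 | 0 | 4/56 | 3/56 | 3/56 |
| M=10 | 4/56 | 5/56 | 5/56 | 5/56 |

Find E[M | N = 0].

P(N = 0) = 3/14.
Σ M·P over the event = 4·(1/56) + 6·(3/56) + 8·(4/56) + 10·(4/56) = 47/28.
E[M | N = 0] = (47/28) / (3/14) = 47/6.

47/6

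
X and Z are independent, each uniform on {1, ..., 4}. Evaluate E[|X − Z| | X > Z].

5/3

Outcomes with X > Z: (2,1), (3,1), (3,2), (4,1), (4,2), (4,3), each with probability 1/16.
E[|X − Z| | X > Z] = (1 + 2 + 1 + 3 + 2 + 1) / 6 = 5/3.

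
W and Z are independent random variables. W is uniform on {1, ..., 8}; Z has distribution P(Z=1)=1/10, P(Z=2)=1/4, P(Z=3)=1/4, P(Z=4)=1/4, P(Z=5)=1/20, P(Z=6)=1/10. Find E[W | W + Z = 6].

P(W + Z = 6) = 9/80.
Summing W·P(x,y) over outcomes with W + Z = 6 gives 7/20.
E[W | W + Z = 6] = (7/20) / (9/80) = 28/9.

28/9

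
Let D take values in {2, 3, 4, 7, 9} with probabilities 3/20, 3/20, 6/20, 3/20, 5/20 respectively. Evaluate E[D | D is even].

10/3

P(D is even) = 9/20.
Σ over the event: 2·3/20 + 4·3/10 = 3/2.
E[D | D is even] = (3/2) / (9/20) = 10/3.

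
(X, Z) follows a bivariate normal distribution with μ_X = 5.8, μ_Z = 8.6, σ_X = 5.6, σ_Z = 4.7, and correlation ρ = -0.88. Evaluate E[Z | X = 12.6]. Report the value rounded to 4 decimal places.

For a bivariate normal, E[Z | X=x] = μ_Z + ρ·(σ_Z/σ_X)·(x − μ_X).
E[Z | X=12.6] = 8.6 + (-0.88)·(4.7/5.6)·(12.6 − (5.8)) = 8.6 + (-0.73857)·(6.8) = 3.5777.

3.5777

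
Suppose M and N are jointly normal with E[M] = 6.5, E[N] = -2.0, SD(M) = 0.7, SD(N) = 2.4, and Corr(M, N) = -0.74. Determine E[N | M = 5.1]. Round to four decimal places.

1.5520

The regression of N on M has slope ρ·σ_N/σ_M and passes through (μ_M, μ_N).
E[N | M=5.1] = -2.0 + (-0.74)·(2.4/0.7)·(5.1 − (6.5)) = -2.0 + (-2.53714)·(-1.4) = 1.5520.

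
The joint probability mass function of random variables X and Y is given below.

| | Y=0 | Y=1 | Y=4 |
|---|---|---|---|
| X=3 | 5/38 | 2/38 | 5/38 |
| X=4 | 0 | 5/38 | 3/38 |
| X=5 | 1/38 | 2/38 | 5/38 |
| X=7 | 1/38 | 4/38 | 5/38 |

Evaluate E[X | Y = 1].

64/13

P(Y = 1) = 13/38.
Σ X·P over the event = 3·(2/38) + 4·(5/38) + 5·(2/38) + 7·(4/38) = 32/19.
E[X | Y = 1] = (32/19) / (13/38) = 64/13.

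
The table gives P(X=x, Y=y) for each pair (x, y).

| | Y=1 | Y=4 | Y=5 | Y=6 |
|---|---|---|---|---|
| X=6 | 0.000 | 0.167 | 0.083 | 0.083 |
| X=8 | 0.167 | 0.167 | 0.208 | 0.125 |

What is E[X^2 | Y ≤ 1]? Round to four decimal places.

P(Y ≤ 1) = 0.167.
Σ X^2·P over the event = 64·(0.167) = 10.688.
E[X^2 | Y ≤ 1] = (10.688) / (0.167) = 64.0000.

64.0000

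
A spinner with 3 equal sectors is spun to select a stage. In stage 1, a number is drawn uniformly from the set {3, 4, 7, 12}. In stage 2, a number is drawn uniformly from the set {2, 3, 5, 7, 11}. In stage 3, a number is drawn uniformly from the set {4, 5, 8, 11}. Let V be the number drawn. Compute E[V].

191/30

E[V | stage 1] = (3+4+7+12)/4 = 13/2.
E[V | stage 2] = (2+3+5+7+11)/5 = 28/5.
E[V | stage 3] = (4+5+8+11)/4 = 7.
By the law of total expectation,
E[V] = (1/3)·(13/2) + (1/3)·(28/5) + (1/3)·(7) = 191/30.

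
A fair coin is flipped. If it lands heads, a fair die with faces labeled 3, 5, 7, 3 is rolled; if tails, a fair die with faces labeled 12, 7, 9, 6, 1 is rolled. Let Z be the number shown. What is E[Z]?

23/4

E[Z | heads] = (3+5+7+3)/4 = 9/2.
E[Z | tails] = (12+7+9+6+1)/5 = 7.
E[Z] = (1/2)·(9/2) + (1/2)·(7) = 23/4.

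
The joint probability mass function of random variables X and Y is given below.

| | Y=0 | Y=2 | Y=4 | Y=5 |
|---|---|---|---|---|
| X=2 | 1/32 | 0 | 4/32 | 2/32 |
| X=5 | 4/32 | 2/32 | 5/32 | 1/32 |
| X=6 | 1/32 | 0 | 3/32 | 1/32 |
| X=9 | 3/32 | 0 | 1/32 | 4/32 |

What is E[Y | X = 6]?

P(X = 6) = 5/32.
Σ Y·P over the event = 0·(1/32) + 4·(3/32) + 5·(1/32) = 17/32.
E[Y | X = 6] = (17/32) / (5/32) = 17/5.

17/5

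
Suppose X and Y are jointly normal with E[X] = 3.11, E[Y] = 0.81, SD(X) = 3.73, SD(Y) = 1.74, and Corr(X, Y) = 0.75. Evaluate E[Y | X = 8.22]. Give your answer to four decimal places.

2.5978

The regression of Y on X has slope ρ·σ_Y/σ_X and passes through (μ_X, μ_Y).
E[Y | X=8.22] = 0.81 + (0.75)·(1.74/3.73)·(8.22 − (3.11)) = 0.81 + (0.34987)·(5.11) = 2.5978.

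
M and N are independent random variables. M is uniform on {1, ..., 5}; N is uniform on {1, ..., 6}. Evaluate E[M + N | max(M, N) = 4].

Outcomes with max(M, N) = 4: (1,4), (2,4), (3,4), (4,1), (4,2), (4,3), (4,4), each with probability 1/30.
E[M + N | max(M, N) = 4] = (5 + 6 + 7 + 5 + 6 + 7 + 8) / 7 = 44/7.

44/7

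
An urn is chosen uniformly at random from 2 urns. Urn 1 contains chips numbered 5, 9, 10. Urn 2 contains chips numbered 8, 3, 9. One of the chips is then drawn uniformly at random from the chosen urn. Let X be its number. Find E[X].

E[X | urn 1] = (5+9+10)/3 = 8.
E[X | urn 2] = (8+3+9)/3 = 20/3.
By the law of total expectation,
E[X] = (1/2)·(8) + (1/2)·(20/3) = 22/3.

22/3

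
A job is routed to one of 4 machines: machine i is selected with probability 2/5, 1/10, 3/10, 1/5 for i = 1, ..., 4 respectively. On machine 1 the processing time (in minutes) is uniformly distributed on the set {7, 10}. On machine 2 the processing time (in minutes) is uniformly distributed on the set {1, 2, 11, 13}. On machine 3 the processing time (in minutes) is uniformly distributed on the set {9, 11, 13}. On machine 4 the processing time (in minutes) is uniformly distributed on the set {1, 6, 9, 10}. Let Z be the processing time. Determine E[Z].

347/40

E[Z | machine 1] = (7+10)/2 = 17/2.
E[Z | machine 2] = (1+2+11+13)/4 = 27/4.
E[Z | machine 3] = (9+11+13)/3 = 11.
E[Z | machine 4] = (1+6+9+10)/4 = 13/2.
E[Z] = (2/5)·(17/2) + (1/10)·(27/4) + (3/10)·(11) + (1/5)·(13/2) = 347/40.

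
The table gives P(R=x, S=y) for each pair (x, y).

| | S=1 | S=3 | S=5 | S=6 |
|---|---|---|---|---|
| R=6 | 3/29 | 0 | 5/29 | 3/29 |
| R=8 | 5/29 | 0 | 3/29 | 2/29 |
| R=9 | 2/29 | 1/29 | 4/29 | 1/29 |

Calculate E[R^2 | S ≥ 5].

1013/18

P(S ≥ 5) = 18/29.
Σ R^2·P over the event = 36·(5/29) + 36·(3/29) + 64·(3/29) + 64·(2/29) + 81·(4/29) + 81·(1/29) = 1013/29.
E[R^2 | S ≥ 5] = (1013/29) / (18/29) = 1013/18.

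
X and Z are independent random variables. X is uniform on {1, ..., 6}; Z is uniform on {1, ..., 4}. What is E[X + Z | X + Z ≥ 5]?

62/9

P(X + Z ≥ 5) = 3/4.
Summing (X+Z)·P(x,y) over outcomes with X + Z ≥ 5 gives 31/6.
E[X + Z | X + Z ≥ 5] = (31/6) / (3/4) = 62/9.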